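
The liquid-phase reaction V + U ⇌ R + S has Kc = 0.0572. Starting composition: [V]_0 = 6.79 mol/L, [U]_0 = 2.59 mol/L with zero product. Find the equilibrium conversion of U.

Let X = conversion of U; extent ξ = 2.59·X mol/L.
Concentrations: [V] = 6.79 − 2.59X; [U] = 2.59 − 2.59X; [R] = 2.59X; [S] = 2.59X.
Kc = [R] [S] / ([V] [U]).
Setting equal to 0.0572 and solving for X on (0,1) gives X = 0.304.

X = 0.304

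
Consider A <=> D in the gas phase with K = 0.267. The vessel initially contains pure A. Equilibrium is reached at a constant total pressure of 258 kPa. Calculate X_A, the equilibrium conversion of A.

Take 1 mol A as basis and let X be its fractional conversion, so ξ = X.
Mole table: n_A = 1 − X; n_D = X.
Since Δν = 0, n_T = 1 throughout.
Mole fractions y_i = n_i/n_T; K = p_D / (p_A) with p_i = y_i·P.
Setting this equal to 0.267 and taking the physical root (0 < X < 1) gives X = 0.211.

X = 0.211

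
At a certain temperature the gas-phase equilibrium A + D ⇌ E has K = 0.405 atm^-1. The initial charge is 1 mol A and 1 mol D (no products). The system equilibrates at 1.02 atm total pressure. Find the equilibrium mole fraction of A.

y_A = 0.457

Basis: 1 mol A initially; let X = conversion of A. Extent ξ = X.
At extent ξ: n_A = 1 − X; n_D = 1 − X; n_E = X.
n_T = Σnᵢ = 2 − X.
With p_i = (n_i/n_T)P, K = p_E / (p_A p_D).
Substituting and setting equal to 0.405 atm^-1 gives a polynomial in X; the root in (0,1) is X = 0.159.
Then n_A = 0.841, n_T = 1.84, so y_A = 0.457.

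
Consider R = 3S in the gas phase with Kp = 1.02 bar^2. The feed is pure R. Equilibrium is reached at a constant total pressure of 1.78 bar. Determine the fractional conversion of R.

X = 0.275

Take 1 mol R as basis and let X be its fractional conversion, so ξ = X.
Species balance: n_R = 1 − X; n_S = 3X.
n_T = Σnᵢ = 1 + 2X.
With p_i = (n_i/n_T)P, Kp = p_S^3 / (p_R).
Substituting and setting equal to 1.02 bar^2 gives a polynomial in X; the root in (0,1) is X = 0.275.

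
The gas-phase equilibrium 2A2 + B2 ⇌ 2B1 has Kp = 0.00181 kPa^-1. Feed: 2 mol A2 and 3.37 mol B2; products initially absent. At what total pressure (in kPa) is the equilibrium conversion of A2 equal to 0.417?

Take 2 mol A2 as basis and let X be its fractional conversion, so ξ = X.
At extent ξ: n_A2 = 2 − 2X; n_B2 = 3.37 − X; n_B1 = 2X.
Total moles n_T = 5.37 − X.
Kp = p_B1^2 / (p_A2^2 p_B2) with p_i = (n_i/n_T)·P.
At X = 0.417: the mole-fraction product g(X) = Π y_i^ν_i = 0.8581. Since Kp = g(X)·P^{-1}, P = (g/Kp)^(1/1) = (0.8581/0.00181)^(1/1) = 474 kPa.

P = 474 kPa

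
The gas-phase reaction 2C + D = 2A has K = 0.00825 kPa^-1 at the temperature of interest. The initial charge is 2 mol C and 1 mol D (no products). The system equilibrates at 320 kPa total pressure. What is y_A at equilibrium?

y_A = 0.337

Let X = conversion of C (basis 2 mol C); extent of reaction ξ = X.
Moles: n_C = 2 − 2X; n_D = 1 − X; n_A = 2X.
n_T = Σnᵢ = 3 − X.
Mole fractions y_i = n_i/n_T; K = p_A^2 / (p_C^2 p_D) with p_i = y_i·P.
This yields a degree-3 equation in X; solving on (0,1), X = 0.433.
Then n_A = 0.866, n_T = 2.57, so y_A = 0.337.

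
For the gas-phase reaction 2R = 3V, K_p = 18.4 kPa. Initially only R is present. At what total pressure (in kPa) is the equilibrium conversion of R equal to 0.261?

Take 1 mol R as basis and let X be its fractional conversion, so ξ = 0.5X.
Moles: n_R = 1 − X; n_V = 1.5X.
Summing: n_T = 1 + 0.5X.
K_p = p_V^3 / (p_R^2) with p_i = (n_i/n_T)·P.
At X = 0.261: the mole-fraction product g(X) = Π y_i^ν_i = 0.09719. Since K_p = g(X)·P^{1}, P = (K_p/g)^(1/1) = (18.4/0.09719)^(1/1) = 189 kPa.

P = 189 kPa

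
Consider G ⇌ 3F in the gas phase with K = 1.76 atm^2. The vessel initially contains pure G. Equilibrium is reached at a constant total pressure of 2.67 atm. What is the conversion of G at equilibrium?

Take 1 mol G as basis and let X be its fractional conversion, so ξ = X.
Species balance: n_G = 1 − X; n_F = 3X.
Total moles n_T = 1 + 2X.
y_i = n_i/n_T, p_i = y_i·P. K = p_F^3 / (p_G).
Substituting and setting equal to 1.76 atm^2 gives a polynomial in X; the root in (0,1) is X = 0.249.

X = 0.249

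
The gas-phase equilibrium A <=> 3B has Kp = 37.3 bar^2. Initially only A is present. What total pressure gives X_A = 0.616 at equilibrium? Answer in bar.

P = 3.36 bar

Basis: 1 mol A initially; let X = conversion of A. Extent ξ = X.
Moles: n_A = 1 − X; n_B = 3X.
Summing: n_T = 1 + 2X.
Kp = p_B^3 / (p_A) with p_i = (n_i/n_T)·P.
At X = 0.616: the mole-fraction product g(X) = Π y_i^ν_i = 3.299. Since Kp = g(X)·P^{2}, P = (Kp/g)^(1/2) = (37.3/3.299)^(1/2) = 3.36 bar.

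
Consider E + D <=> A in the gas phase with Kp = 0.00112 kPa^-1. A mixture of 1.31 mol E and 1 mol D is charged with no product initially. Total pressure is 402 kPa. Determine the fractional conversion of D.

X = 0.192

Take 1 mol D as basis and let X be its fractional conversion, so ξ = X.
At extent ξ: n_E = 1.31 − X; n_D = 1 − X; n_A = X.
Total moles n_T = 2.31 − X.
y_i = n_i/n_T, p_i = y_i·P. Kp = p_A / (p_E p_D).
Setting this equal to 0.00112 kPa^-1 and taking the physical root (0 < X < 1) gives X = 0.192.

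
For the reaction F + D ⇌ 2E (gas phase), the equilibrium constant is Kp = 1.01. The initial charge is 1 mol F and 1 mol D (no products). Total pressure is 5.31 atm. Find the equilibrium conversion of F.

X = 0.334

Basis: 1 mol F initially; let X = conversion of F. Extent ξ = X.
Mole table: n_F = 1 − X; n_D = 1 − X; n_E = 2X.
Total moles n_T = 2 (Δν = 0, constant).
y_i = n_i/n_T, p_i = y_i·P. Kp = p_E^2 / (p_F p_D).
Setting this equal to 1.01 and taking the physical root (0 < X < 1) gives X = 0.334.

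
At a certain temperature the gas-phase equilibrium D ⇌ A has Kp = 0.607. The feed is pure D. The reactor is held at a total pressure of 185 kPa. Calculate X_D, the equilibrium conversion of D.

Take 1 mol D as basis and let X be its fractional conversion, so ξ = X.
At extent ξ: n_D = 1 − X; n_A = X.
Since Δν = 0, n_T = 1 throughout.
Mole fractions y_i = n_i/n_T; Kp = p_A / (p_D) with p_i = y_i·P.
This yields a degree-1 equation in X; solving on (0,1), X = 0.378.

X = 0.378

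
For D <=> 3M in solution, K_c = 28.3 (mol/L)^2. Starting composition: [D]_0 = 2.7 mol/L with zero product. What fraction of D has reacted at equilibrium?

Let X = conversion of D; extent ξ = 2.7·X mol/L.
Concentrations: [D] = 2.7 − 2.7X; [M] = 8.1X.
K_c = [M]^3 / ([D]).
Equating to 28.3 (mol/L)^2: the physical root is X = 0.433.

X = 0.433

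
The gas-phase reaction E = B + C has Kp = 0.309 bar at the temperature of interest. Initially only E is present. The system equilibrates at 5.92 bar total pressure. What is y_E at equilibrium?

y_E = 0.636

Basis: 1 mol E initially; let X = conversion of E. Extent ξ = X.
Moles: n_E = 1 − X; n_B = X; n_C = X.
Total moles n_T = 1 + X.
With p_i = (n_i/n_T)P, Kp = p_B p_C / (p_E).
Equating to 0.309 bar and solving on 0 < X < 1: X = 0.223.
Then n_E = 0.777, n_T = 1.22, so y_E = 0.636.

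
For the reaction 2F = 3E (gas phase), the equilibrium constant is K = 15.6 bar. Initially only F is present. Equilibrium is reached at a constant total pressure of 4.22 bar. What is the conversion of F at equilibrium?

Let X = conversion of F (basis 1 mol F); extent of reaction ξ = 0.5X.
Species balance: n_F = 1 − X; n_E = 1.5X.
n_T = Σnᵢ = 1 + 0.5X.
With p_i = (n_i/n_T)P, K = p_E^3 / (p_F^2).
Equating to 15.6 bar and solving on 0 < X < 1: X = 0.606.

X = 0.606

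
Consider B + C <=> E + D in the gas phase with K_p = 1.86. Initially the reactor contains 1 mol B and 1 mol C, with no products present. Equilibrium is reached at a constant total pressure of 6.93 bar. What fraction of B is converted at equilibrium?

Basis: 1 mol B initially; let X = conversion of B. Extent ξ = X.
Species balance: n_B = 1 − X; n_C = 1 − X; n_E = X; n_D = X.
n_T stays at 2 (no change in mole number).
Mole fractions y_i = n_i/n_T; K_p = p_E p_D / (p_B p_C) with p_i = y_i·P.
Substituting and setting equal to 1.86 gives a polynomial in X; the root in (0,1) is X = 0.577.

X = 0.577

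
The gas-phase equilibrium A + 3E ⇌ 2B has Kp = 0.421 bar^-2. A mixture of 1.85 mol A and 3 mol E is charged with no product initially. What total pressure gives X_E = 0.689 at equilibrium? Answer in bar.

Basis: 3 mol E initially; let X = conversion of E. Extent ξ = X.
Species balance: n_A = 1.85 − X; n_E = 3 − 3X; n_B = 2X.
n_T = Σnᵢ = 4.85 − 2X.
Kp = p_B^2 / (p_A p_E^3) with p_i = (n_i/n_T)·P.
At X = 0.689: the mole-fraction product g(X) = Π y_i^ν_i = 24.28. Since Kp = g(X)·P^{-2}, P = (g/Kp)^(1/2) = (24.28/0.421)^(1/2) = 7.59 bar.

P = 7.59 bar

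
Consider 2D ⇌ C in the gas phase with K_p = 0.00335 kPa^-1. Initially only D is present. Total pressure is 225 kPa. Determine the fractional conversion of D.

Take 1 mol D as basis and let X be its fractional conversion, so ξ = 0.5X.
Moles: n_D = 1 − X; n_C = 0.5X.
Summing: n_T = 1 − 0.5X.
Mole fractions y_i = n_i/n_T; K_p = p_C / (p_D^2) with p_i = y_i·P.
Setting this equal to 0.00335 kPa^-1 and taking the physical root (0 < X < 1) gives X = 0.501.

X = 0.501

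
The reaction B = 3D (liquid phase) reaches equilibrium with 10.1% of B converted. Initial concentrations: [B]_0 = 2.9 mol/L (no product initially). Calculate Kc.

Kc = 0.26 (mol/L)^2

Let X = conversion of B.
Concentrations: [B] = 2.9 − 2.9X; [D] = 8.7X.
At X = 0.101: [B] = 2.61, [D] = 0.879.
Kc = [D]^3 / ([B]) = 0.26 (mol/L)^2.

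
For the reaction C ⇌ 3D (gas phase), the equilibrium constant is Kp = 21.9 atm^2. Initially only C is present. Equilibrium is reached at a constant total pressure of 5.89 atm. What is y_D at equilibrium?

y_D = 0.621

Basis: 1 mol C initially; let X = conversion of C. Extent ξ = X.
Species balance: n_C = 1 − X; n_D = 3X.
Summing: n_T = 1 + 2X.
y_i = n_i/n_T, p_i = y_i·P. Kp = p_D^3 / (p_C).
This yields a degree-3 equation in X; solving on (0,1), X = 0.353.
Then n_D = 1.06, n_T = 1.71, so y_D = 0.621.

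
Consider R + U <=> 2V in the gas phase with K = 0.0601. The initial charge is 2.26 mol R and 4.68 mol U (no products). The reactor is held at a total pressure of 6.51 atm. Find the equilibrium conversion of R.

Take 2.26 mol R as basis and let X be its fractional conversion, so ξ = 2.26X.
Species balance: n_R = 2.26 − 2.26X; n_U = 4.68 − 2.26X; n_V = 4.52X.
Since Δν = 0, n_T = 6.94 throughout.
With p_i = (n_i/n_T)P, K = p_V^2 / (p_R p_U).
Setting this equal to 0.0601 and taking the physical root (0 < X < 1) gives X = 0.156.

X = 0.156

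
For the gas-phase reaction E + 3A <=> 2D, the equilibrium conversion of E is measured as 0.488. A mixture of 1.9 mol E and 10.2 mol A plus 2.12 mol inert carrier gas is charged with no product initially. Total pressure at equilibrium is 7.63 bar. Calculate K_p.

K_p = 0.0227 bar^-2

Let X = conversion of E (basis 1.9 mol E); extent of reaction ξ = 1.9X.
At extent ξ: n_E = 1.9 − 1.9X; n_A = 10.2 − 5.7X; n_D = 3.8X; n_I = 2.12 (inert).
Total moles n_T = 14.2 − 3.8X.
At X = 0.488: n_E = 0.973, n_A = 7.42, n_D = 1.85, n_T = 12.4.
p_i = (n_i/n_T)·P. K_p = p_D^2 / (p_E p_A^3) = 0.0227 bar^-2.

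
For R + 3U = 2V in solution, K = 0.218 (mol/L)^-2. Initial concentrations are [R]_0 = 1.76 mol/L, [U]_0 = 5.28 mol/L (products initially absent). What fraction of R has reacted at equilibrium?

Let X = conversion of R; extent ξ = 1.76·X mol/L.
Concentrations: [R] = 1.76 − 1.76X; [U] = 5.28 − 5.28X; [V] = 3.52X.
K = [V]^2 / ([R] [U]^3).
Equating to 0.218 (mol/L)^-2: the physical root is X = 0.511.

X = 0.511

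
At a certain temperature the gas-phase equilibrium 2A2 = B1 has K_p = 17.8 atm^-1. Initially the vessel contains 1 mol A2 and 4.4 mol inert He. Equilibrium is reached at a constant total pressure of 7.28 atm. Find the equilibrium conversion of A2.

X = 0.871

Take 1 mol A2 as basis and let X be its fractional conversion, so ξ = 0.5X.
At extent ξ: n_A2 = 1 − X; n_B1 = 0.5X; n_I = 4.4 (inert).
Total moles n_T = 5.4 − 0.5X.
y_i = n_i/n_T, p_i = y_i·P. K_p = p_B1 / (p_A2^2).
This yields a degree-2 equation in X; solving on (0,1), X = 0.871.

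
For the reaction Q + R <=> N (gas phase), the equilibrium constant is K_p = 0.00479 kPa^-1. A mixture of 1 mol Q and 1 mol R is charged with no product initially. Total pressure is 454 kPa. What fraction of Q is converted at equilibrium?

Take 1 mol Q as basis and let X be its fractional conversion, so ξ = X.
Species balance: n_Q = 1 − X; n_R = 1 − X; n_N = X.
n_T = Σnᵢ = 2 − X.
y_i = n_i/n_T, p_i = y_i·P. K_p = p_N / (p_Q p_R).
Substituting and setting equal to 0.00479 kPa^-1 gives a polynomial in X; the root in (0,1) is X = 0.439.

X = 0.439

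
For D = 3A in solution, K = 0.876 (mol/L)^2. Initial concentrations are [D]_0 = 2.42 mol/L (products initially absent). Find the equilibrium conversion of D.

X = 0.167

Let X = conversion of D; extent ξ = 2.42·X mol/L.
Concentrations: [D] = 2.42 − 2.42X; [A] = 7.26X.
K = [A]^3 / ([D]).
Solving K = 0.876 for X ∈ (0,1): X = 0.167.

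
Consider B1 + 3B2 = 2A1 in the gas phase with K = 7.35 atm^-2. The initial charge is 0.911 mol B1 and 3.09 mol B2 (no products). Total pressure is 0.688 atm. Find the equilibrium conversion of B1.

X = 0.502

Let X = conversion of B1 (basis 0.911 mol B1); extent of reaction ξ = 0.911X.
Moles: n_B1 = 0.911 − 0.911X; n_B2 = 3.09 − 2.73X; n_A1 = 1.82X.
Total moles n_T = 4 − 1.82X.
y_i = n_i/n_T, p_i = y_i·P. K = p_A1^2 / (p_B1 p_B2^3).
Setting this equal to 7.35 atm^-2 and taking the physical root (0 < X < 1) gives X = 0.502.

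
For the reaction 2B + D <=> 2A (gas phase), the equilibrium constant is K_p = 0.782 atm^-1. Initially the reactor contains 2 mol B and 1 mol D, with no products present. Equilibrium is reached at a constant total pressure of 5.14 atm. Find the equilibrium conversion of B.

Take 2 mol B as basis and let X be its fractional conversion, so ξ = X.
Species balance: n_B = 2 − 2X; n_D = 1 − X; n_A = 2X.
n_T = Σnᵢ = 3 − X.
With p_i = (n_i/n_T)P, K_p = p_A^2 / (p_B^2 p_D).
This yields a degree-3 equation in X; solving on (0,1), X = 0.477.

X = 0.477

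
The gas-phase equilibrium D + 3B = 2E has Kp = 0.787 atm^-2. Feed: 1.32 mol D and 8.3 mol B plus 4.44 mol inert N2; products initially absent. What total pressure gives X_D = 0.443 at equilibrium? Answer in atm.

P = 1.18 atm

Basis: 1.32 mol D initially; let X = conversion of D. Extent ξ = 1.32X.
Mole table: n_D = 1.32 − 1.32X; n_B = 8.3 − 3.96X; n_E = 2.64X; n_I = 4.44 (inert).
Summing: n_T = 14.1 − 2.64X.
Kp = p_E^2 / (p_D p_B^3) with p_i = (n_i/n_T)·P.
At X = 0.443: the mole-fraction product g(X) = Π y_i^ν_i = 1.102. Since Kp = g(X)·P^{-2}, P = (g/Kp)^(1/2) = (1.102/0.787)^(1/2) = 1.18 atm.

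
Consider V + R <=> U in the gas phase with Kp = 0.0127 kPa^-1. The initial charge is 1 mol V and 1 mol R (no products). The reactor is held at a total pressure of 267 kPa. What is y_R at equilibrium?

y_R = 0.323

Basis: 1 mol V initially; let X = conversion of V. Extent ξ = X.
At extent ξ: n_V = 1 − X; n_R = 1 − X; n_U = X.
Summing: n_T = 2 − X.
y_i = n_i/n_T, p_i = y_i·P. Kp = p_U / (p_V p_R).
This yields a degree-2 equation in X; solving on (0,1), X = 0.523.
Then n_R = 0.477, n_T = 1.48, so y_R = 0.323.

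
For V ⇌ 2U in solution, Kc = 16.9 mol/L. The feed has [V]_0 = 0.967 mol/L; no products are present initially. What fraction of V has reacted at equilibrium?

X = 0.839

Let X = conversion of V; extent ξ = 0.967·X mol/L.
Concentrations: [V] = 0.967 − 0.967X; [U] = 1.93X.
Kc = [U]^2 / ([V]).
Equating to 16.9 mol/L: the physical root is X = 0.839.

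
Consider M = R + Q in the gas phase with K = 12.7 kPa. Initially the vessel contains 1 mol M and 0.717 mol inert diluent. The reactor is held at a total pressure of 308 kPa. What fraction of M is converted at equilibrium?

Take 1 mol M as basis and let X be its fractional conversion, so ξ = X.
Mole table: n_M = 1 − X; n_R = X; n_Q = X; n_I = 0.717 (inert).
Summing: n_T = 1.72 + X.
y_i = n_i/n_T, p_i = y_i·P. K = p_R p_Q / (p_M).
Substituting and setting equal to 12.7 kPa gives a polynomial in X; the root in (0,1) is X = 0.247.

X = 0.247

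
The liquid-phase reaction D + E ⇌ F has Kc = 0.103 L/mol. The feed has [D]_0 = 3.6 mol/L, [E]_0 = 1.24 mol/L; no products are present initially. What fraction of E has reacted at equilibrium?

Let X = conversion of E; extent ξ = 1.24·X mol/L.
Concentrations: [D] = 3.6 − 1.24X; [E] = 1.24 − 1.24X; [F] = 1.24X.
Kc = [F] / ([D] [E]).
Equating to 0.103 L/mol: the physical root is X = 0.253.

X = 0.253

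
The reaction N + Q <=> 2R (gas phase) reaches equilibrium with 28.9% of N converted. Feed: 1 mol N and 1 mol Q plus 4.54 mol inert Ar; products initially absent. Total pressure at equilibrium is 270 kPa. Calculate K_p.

Take 1 mol N as basis and let X be its fractional conversion, so ξ = X.
Mole table: n_N = 1 − X; n_Q = 1 − X; n_R = 2X; n_I = 4.54 (inert).
Since Δν = 0, n_T = 6.54 throughout.
At X = 0.289: n_N = 0.711, n_Q = 0.711, n_R = 0.578, n_T = 6.54.
p_i = (n_i/n_T)·P. K_p = p_R^2 / (p_N p_Q) = 0.661.

K_p = 0.661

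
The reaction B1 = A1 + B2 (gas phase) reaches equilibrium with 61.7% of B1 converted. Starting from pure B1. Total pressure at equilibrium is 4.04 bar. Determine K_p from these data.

K_p = 2.48 bar

Let X = conversion of B1 (basis 1 mol B1); extent of reaction ξ = X.
Species balance: n_B1 = 1 − X; n_A1 = X; n_B2 = X.
Summing: n_T = 1 + X.
At X = 0.617: n_B1 = 0.383, n_A1 = 0.617, n_B2 = 0.617, n_T = 1.62.
p_i = (n_i/n_T)·P. K_p = p_A1 p_B2 / (p_B1) = 2.48 bar.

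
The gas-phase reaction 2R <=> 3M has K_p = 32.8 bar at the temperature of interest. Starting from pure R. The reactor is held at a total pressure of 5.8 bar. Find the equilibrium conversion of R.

Basis: 1 mol R initially; let X = conversion of R. Extent ξ = 0.5X.
Species balance: n_R = 1 − X; n_M = 1.5X.
Summing: n_T = 1 + 0.5X.
y_i = n_i/n_T, p_i = y_i·P. K_p = p_M^3 / (p_R^2).
This yields a degree-3 equation in X; solving on (0,1), X = 0.649.

X = 0.649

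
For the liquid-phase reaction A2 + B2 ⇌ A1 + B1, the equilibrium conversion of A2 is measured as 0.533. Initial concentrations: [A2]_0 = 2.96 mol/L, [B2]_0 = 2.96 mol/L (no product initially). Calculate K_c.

K_c = 1.3

Let X = conversion of A2.
Concentrations: [A2] = 2.96 − 2.96X; [B2] = 2.96 − 2.96X; [A1] = 2.96X; [B1] = 2.96X.
At X = 0.533: [A2] = 1.38, [B2] = 1.38, [A1] = 1.58, [B1] = 1.58.
K_c = [A1] [B1] / ([A2] [B2]) = 1.3.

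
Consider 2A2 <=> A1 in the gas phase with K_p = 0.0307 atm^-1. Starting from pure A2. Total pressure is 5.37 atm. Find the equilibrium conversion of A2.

X = 0.224

Basis: 1 mol A2 initially; let X = conversion of A2. Extent ξ = 0.5X.
Species balance: n_A2 = 1 − X; n_A1 = 0.5X.
Summing: n_T = 1 − 0.5X.
y_i = n_i/n_T, p_i = y_i·P. K_p = p_A1 / (p_A2^2).
Equating to 0.0307 atm^-1 and solving on 0 < X < 1: X = 0.224.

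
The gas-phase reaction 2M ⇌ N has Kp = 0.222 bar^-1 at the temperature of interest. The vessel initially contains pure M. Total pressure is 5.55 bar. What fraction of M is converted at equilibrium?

X = 0.589

Let X = conversion of M (basis 1 mol M); extent of reaction ξ = 0.5X.
Species balance: n_M = 1 − X; n_N = 0.5X.
n_T = Σnᵢ = 1 − 0.5X.
y_i = n_i/n_T, p_i = y_i·P. Kp = p_N / (p_M^2).
Setting this equal to 0.222 bar^-1 and taking the physical root (0 < X < 1) gives X = 0.589.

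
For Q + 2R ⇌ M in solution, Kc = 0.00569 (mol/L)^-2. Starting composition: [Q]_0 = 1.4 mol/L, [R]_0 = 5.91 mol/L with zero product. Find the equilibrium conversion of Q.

X = 0.147

Let X = conversion of Q; extent ξ = 1.4·X mol/L.
Concentrations: [Q] = 1.4 − 1.4X; [R] = 5.91 − 2.8X; [M] = 1.4X.
Kc = [M] / ([Q] [R]^2).
Setting equal to 0.00569 and solving for X on (0,1) gives X = 0.147.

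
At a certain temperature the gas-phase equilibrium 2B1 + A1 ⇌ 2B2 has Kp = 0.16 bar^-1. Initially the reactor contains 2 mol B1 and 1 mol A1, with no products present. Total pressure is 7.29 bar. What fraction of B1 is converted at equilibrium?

Let X = conversion of B1 (basis 2 mol B1); extent of reaction ξ = X.
At extent ξ: n_B1 = 2 − 2X; n_A1 = 1 − X; n_B2 = 2X.
Total moles n_T = 3 − X.
y_i = n_i/n_T, p_i = y_i·P. Kp = p_B2^2 / (p_B1^2 p_A1).
Equating to 0.16 bar^-1 and solving on 0 < X < 1: X = 0.349.

X = 0.349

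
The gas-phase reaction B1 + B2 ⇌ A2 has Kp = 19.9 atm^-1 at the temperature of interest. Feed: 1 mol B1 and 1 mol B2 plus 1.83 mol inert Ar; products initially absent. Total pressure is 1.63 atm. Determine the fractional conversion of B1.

Take 1 mol B1 as basis and let X be its fractional conversion, so ξ = X.
Moles: n_B1 = 1 − X; n_B2 = 1 − X; n_A2 = X; n_I = 1.83 (inert).
Total moles n_T = 3.83 − X.
Mole fractions y_i = n_i/n_T; Kp = p_A2 / (p_B1 p_B2) with p_i = y_i·P.
This yields a degree-2 equation in X; solving on (0,1), X = 0.735.

X = 0.735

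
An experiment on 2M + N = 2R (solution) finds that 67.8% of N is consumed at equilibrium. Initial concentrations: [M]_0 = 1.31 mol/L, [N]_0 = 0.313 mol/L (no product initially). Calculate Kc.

Kc = 2.28 L/mol

Let X = conversion of N.
Concentrations: [M] = 1.31 − 0.626X; [N] = 0.313 − 0.313X; [R] = 0.626X.
At X = 0.678: [M] = 0.886, [N] = 0.101, [R] = 0.424.
Kc = [R]^2 / ([M]^2 [N]) = 2.28 L/mol.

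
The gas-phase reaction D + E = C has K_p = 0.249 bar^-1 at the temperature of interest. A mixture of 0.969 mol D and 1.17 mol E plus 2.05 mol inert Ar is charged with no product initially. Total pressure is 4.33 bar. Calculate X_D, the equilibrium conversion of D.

X = 0.208

Take 0.969 mol D as basis and let X be its fractional conversion, so ξ = 0.969X.
Moles: n_D = 0.969 − 0.969X; n_E = 1.17 − 0.969X; n_C = 0.969X; n_I = 2.05 (inert).
Summing: n_T = 4.19 − 0.969X.
With p_i = (n_i/n_T)P, K_p = p_C / (p_D p_E).
Equating to 0.249 bar^-1 and solving on 0 < X < 1: X = 0.208.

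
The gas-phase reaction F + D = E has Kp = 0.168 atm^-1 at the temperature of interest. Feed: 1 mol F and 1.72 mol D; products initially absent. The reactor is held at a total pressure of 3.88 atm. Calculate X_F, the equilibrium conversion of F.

X = 0.278

Take 1 mol F as basis and let X be its fractional conversion, so ξ = X.
Species balance: n_F = 1 − X; n_D = 1.72 − X; n_E = X.
n_T = Σnᵢ = 2.72 − X.
y_i = n_i/n_T, p_i = y_i·P. Kp = p_E / (p_F p_D).
Equating to 0.168 atm^-1 and solving on 0 < X < 1: X = 0.278.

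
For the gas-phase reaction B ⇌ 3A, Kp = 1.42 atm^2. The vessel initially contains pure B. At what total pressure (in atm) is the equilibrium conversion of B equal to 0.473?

P = 0.996 atm

Let X = conversion of B (basis 1 mol B); extent of reaction ξ = X.
Moles: n_B = 1 − X; n_A = 3X.
Total moles n_T = 1 + 2X.
Kp = p_A^3 / (p_B) with p_i = (n_i/n_T)·P.
At X = 0.473: the mole-fraction product g(X) = Π y_i^ν_i = 1.432. Since Kp = g(X)·P^{2}, P = (Kp/g)^(1/2) = (1.42/1.432)^(1/2) = 0.996 atm.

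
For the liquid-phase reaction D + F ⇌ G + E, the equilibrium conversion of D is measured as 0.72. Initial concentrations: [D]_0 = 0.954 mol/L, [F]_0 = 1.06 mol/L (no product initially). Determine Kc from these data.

Let X = conversion of D.
Concentrations: [D] = 0.954 − 0.954X; [F] = 1.06 − 0.954X; [G] = 0.954X; [E] = 0.954X.
At X = 0.72: [D] = 0.267, [F] = 0.373, [G] = 0.687, [E] = 0.687.
Kc = [G] [E] / ([D] [F]) = 4.73.

Kc = 4.73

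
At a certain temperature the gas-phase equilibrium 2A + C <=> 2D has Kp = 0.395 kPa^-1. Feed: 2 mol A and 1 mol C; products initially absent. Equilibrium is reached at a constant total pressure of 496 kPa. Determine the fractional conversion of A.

X = 0.806

Take 2 mol A as basis and let X be its fractional conversion, so ξ = X.
Moles: n_A = 2 − 2X; n_C = 1 − X; n_D = 2X.
Total moles n_T = 3 − X.
y_i = n_i/n_T, p_i = y_i·P. Kp = p_D^2 / (p_A^2 p_C).
Setting this equal to 0.395 kPa^-1 and taking the physical root (0 < X < 1) gives X = 0.806.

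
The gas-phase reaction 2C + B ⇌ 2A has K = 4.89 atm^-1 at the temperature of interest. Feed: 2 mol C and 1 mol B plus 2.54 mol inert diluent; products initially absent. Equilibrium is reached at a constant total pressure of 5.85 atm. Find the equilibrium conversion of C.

Let X = conversion of C (basis 2 mol C); extent of reaction ξ = X.
Moles: n_C = 2 − 2X; n_B = 1 − X; n_A = 2X; n_I = 2.54 (inert).
Summing: n_T = 5.54 − X.
Mole fractions y_i = n_i/n_T; K = p_A^2 / (p_C^2 p_B) with p_i = y_i·P.
Setting this equal to 4.89 atm^-1 and taking the physical root (0 < X < 1) gives X = 0.603.

X = 0.603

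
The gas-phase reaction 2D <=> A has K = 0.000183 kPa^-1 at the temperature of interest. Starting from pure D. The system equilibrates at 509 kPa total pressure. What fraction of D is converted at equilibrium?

X = 0.146

Take 1 mol D as basis and let X be its fractional conversion, so ξ = 0.5X.
At extent ξ: n_D = 1 − X; n_A = 0.5X.
Summing: n_T = 1 − 0.5X.
y_i = n_i/n_T, p_i = y_i·P. K = p_A / (p_D^2).
This yields a degree-2 equation in X; solving on (0,1), X = 0.146.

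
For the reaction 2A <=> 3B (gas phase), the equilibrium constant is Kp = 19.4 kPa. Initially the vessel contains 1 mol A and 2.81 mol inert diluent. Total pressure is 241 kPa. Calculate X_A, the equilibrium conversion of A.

Take 1 mol A as basis and let X be its fractional conversion, so ξ = 0.5X.
Moles: n_A = 1 − X; n_B = 1.5X; n_I = 2.81 (inert).
n_T = Σnᵢ = 3.81 + 0.5X.
With p_i = (n_i/n_T)P, Kp = p_B^3 / (p_A^2).
Setting this equal to 19.4 kPa and taking the physical root (0 < X < 1) gives X = 0.344.

X = 0.344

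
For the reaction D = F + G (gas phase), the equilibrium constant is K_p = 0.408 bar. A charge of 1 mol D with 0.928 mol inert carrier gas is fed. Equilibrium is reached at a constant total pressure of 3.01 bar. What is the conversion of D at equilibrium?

X = 0.428

Take 1 mol D as basis and let X be its fractional conversion, so ξ = X.
At extent ξ: n_D = 1 − X; n_F = X; n_G = X; n_I = 0.928 (inert).
Summing: n_T = 1.93 + X.
Mole fractions y_i = n_i/n_T; K_p = p_F p_G / (p_D) with p_i = y_i·P.
Substituting and setting equal to 0.408 bar gives a polynomial in X; the root in (0,1) is X = 0.428.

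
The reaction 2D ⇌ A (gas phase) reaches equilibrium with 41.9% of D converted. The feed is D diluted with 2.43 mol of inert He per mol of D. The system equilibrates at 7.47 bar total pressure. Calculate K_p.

K_p = 0.268 bar^-1

Basis: 1 mol D initially; let X = conversion of D. Extent ξ = 0.5X.
Species balance: n_D = 1 − X; n_A = 0.5X; n_I = 2.43 (inert).
Total moles n_T = 3.43 − 0.5X.
At X = 0.419: n_D = 0.581, n_A = 0.209, n_T = 3.22.
p_i = (n_i/n_T)·P. K_p = p_A / (p_D^2) = 0.268 bar^-1.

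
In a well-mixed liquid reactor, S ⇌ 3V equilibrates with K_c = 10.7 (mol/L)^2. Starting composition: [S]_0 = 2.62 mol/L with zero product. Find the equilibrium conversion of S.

Let X = conversion of S; extent ξ = 2.62·X mol/L.
Concentrations: [S] = 2.62 − 2.62X; [V] = 7.86X.
K_c = [V]^3 / ([S]).
Setting equal to 10.7 and solving for X on (0,1) gives X = 0.337.

X = 0.337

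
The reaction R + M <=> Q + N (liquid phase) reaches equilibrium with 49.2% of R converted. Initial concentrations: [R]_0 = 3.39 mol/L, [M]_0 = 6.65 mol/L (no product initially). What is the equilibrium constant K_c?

Let X = conversion of R.
Concentrations: [R] = 3.39 − 3.39X; [M] = 6.65 − 3.39X; [Q] = 3.39X; [N] = 3.39X.
At X = 0.492: [R] = 1.72, [M] = 4.98, [Q] = 1.67, [N] = 1.67.
K_c = [Q] [N] / ([R] [M]) = 0.324.

K_c = 0.324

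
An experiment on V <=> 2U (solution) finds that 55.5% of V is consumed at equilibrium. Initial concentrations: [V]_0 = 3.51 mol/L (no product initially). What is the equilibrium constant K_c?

Let X = conversion of V.
Concentrations: [V] = 3.51 − 3.51X; [U] = 7.02X.
At X = 0.555: [V] = 1.56, [U] = 3.9.
K_c = [U]^2 / ([V]) = 9.72 mol/L.

K_c = 9.72 mol/L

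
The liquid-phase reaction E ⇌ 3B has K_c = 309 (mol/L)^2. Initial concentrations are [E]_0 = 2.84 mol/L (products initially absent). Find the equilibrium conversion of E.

X = 0.728

Let X = conversion of E; extent ξ = 2.84·X mol/L.
Concentrations: [E] = 2.84 − 2.84X; [B] = 8.52X.
K_c = [B]^3 / ([E]).
Solving K_c = 309 for X ∈ (0,1): X = 0.728.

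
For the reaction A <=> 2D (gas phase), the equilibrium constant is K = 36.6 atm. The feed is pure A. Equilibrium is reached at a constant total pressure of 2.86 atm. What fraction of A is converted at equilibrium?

Let X = conversion of A (basis 1 mol A); extent of reaction ξ = X.
Mole table: n_A = 1 − X; n_D = 2X.
Summing: n_T = 1 + X.
With p_i = (n_i/n_T)P, K = p_D^2 / (p_A).
Substituting and setting equal to 36.6 atm gives a polynomial in X; the root in (0,1) is X = 0.873.

X = 0.873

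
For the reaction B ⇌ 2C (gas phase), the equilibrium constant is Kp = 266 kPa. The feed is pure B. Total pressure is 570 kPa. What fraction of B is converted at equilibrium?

X = 0.323

Let X = conversion of B (basis 1 mol B); extent of reaction ξ = X.
At extent ξ: n_B = 1 − X; n_C = 2X.
n_T = Σnᵢ = 1 + X.
With p_i = (n_i/n_T)P, Kp = p_C^2 / (p_B).
Setting this equal to 266 kPa and taking the physical root (0 < X < 1) gives X = 0.323.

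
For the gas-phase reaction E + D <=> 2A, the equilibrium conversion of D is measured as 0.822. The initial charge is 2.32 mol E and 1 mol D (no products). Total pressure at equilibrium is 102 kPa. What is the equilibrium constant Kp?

Kp = 10.1

Basis: 1 mol D initially; let X = conversion of D. Extent ξ = X.
Species balance: n_E = 2.32 − X; n_D = 1 − X; n_A = 2X.
Since Δν = 0, n_T = 3.32 throughout.
At X = 0.822: n_E = 1.5, n_D = 0.178, n_A = 1.64, n_T = 3.32.
p_i = (n_i/n_T)·P. Kp = p_A^2 / (p_E p_D) = 10.1.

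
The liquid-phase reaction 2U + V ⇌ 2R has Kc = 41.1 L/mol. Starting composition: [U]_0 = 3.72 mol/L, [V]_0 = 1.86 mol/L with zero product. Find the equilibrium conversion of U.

X = 0.797

Let X = conversion of U; extent ξ = 3.72X/2 mol/L.
Concentrations: [U] = 3.72 − 3.72X; [V] = 1.86 − 1.86X; [R] = 3.72X.
Kc = [R]^2 / ([U]^2 [V]).
Setting equal to 41.1 and solving for X on (0,1) gives X = 0.797.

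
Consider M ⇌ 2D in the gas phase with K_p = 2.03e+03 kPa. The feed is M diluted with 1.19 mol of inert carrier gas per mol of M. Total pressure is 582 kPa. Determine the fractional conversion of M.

X = 0.770

Basis: 1 mol M initially; let X = conversion of M. Extent ξ = X.
Species balance: n_M = 1 − X; n_D = 2X; n_I = 1.19 (inert).
n_T = Σnᵢ = 2.19 + X.
Mole fractions y_i = n_i/n_T; K_p = p_D^2 / (p_M) with p_i = y_i·P.
Substituting and setting equal to 2.03e+03 kPa gives a polynomial in X; the root in (0,1) is X = 0.770.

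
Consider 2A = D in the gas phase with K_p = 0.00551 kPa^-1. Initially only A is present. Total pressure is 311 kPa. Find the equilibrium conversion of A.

Basis: 1 mol A initially; let X = conversion of A. Extent ξ = 0.5X.
Species balance: n_A = 1 − X; n_D = 0.5X.
n_T = Σnᵢ = 1 − 0.5X.
y_i = n_i/n_T, p_i = y_i·P. K_p = p_D / (p_A^2).
Setting this equal to 0.00551 kPa^-1 and taking the physical root (0 < X < 1) gives X = 0.643.

X = 0.643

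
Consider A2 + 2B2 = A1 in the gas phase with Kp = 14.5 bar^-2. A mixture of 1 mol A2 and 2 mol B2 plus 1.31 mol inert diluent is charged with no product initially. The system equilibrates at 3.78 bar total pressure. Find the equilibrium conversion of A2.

Let X = conversion of A2 (basis 1 mol A2); extent of reaction ξ = X.
Moles: n_A2 = 1 − X; n_B2 = 2 − 2X; n_A1 = X; n_I = 1.31 (inert).
Total moles n_T = 4.31 − 2X.
Mole fractions y_i = n_i/n_T; Kp = p_A1 / (p_A2 p_B2^2) with p_i = y_i·P.
This yields a degree-3 equation in X; solving on (0,1), X = 0.808.

X = 0.808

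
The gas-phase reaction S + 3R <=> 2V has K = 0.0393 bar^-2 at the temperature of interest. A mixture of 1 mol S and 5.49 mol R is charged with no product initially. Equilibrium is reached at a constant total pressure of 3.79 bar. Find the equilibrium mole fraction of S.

Let X = conversion of S (basis 1 mol S); extent of reaction ξ = X.
At extent ξ: n_S = 1 − X; n_R = 5.49 − 3X; n_V = 2X.
Summing: n_T = 6.49 − 2X.
With p_i = (n_i/n_T)P, K = p_V^2 / (p_S p_R^3).
Equating to 0.0393 bar^-2 and solving on 0 < X < 1: X = 0.432.
Then n_S = 0.568, n_T = 5.63, so y_S = 0.101.

y_S = 0.101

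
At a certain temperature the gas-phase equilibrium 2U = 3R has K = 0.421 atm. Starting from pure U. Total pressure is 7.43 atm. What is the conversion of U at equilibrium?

X = 0.224

Take 1 mol U as basis and let X be its fractional conversion, so ξ = 0.5X.
Species balance: n_U = 1 − X; n_R = 1.5X.
Total moles n_T = 1 + 0.5X.
y_i = n_i/n_T, p_i = y_i·P. K = p_R^3 / (p_U^2).
This yields a degree-3 equation in X; solving on (0,1), X = 0.224.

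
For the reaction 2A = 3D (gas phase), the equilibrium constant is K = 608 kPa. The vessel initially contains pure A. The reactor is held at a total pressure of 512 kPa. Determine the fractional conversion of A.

Let X = conversion of A (basis 1 mol A); extent of reaction ξ = 0.5X.
Species balance: n_A = 1 − X; n_D = 1.5X.
n_T = Σnᵢ = 1 + 0.5X.
Mole fractions y_i = n_i/n_T; K = p_D^3 / (p_A^2) with p_i = y_i·P.
Substituting and setting equal to 608 kPa gives a polynomial in X; the root in (0,1) is X = 0.487.

X = 0.487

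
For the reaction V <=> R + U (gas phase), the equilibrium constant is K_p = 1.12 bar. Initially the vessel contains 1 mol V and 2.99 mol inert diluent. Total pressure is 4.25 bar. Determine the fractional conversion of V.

Let X = conversion of V (basis 1 mol V); extent of reaction ξ = X.
Mole table: n_V = 1 − X; n_R = X; n_U = X; n_I = 2.99 (inert).
n_T = Σnᵢ = 3.99 + X.
Mole fractions y_i = n_i/n_T; K_p = p_R p_U / (p_V) with p_i = y_i·P.
This yields a degree-2 equation in X; solving on (0,1), X = 0.652.

X = 0.652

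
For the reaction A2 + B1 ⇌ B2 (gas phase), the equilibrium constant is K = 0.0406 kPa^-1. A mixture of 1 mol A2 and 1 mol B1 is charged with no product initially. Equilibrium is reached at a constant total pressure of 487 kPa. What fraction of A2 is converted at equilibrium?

Take 1 mol A2 as basis and let X be its fractional conversion, so ξ = X.
Mole table: n_A2 = 1 − X; n_B1 = 1 − X; n_B2 = X.
n_T = Σnᵢ = 2 − X.
With p_i = (n_i/n_T)P, K = p_B2 / (p_A2 p_B1).
Substituting and setting equal to 0.0406 kPa^-1 gives a polynomial in X; the root in (0,1) is X = 0.781.

X = 0.781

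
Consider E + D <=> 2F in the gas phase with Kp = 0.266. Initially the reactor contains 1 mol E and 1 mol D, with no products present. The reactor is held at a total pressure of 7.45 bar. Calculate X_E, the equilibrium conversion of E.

X = 0.205

Take 1 mol E as basis and let X be its fractional conversion, so ξ = X.
Moles: n_E = 1 − X; n_D = 1 − X; n_F = 2X.
n_T stays at 2 (no change in mole number).
With p_i = (n_i/n_T)P, Kp = p_F^2 / (p_E p_D).
Substituting and setting equal to 0.266 gives a polynomial in X; the root in (0,1) is X = 0.205.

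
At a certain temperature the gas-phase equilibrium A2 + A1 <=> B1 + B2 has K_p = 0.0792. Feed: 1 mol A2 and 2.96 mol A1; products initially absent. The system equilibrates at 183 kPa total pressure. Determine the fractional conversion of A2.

Let X = conversion of A2 (basis 1 mol A2); extent of reaction ξ = X.
Moles: n_A2 = 1 − X; n_A1 = 2.96 − X; n_B1 = X; n_B2 = X.
n_T stays at 3.96 (no change in mole number).
With p_i = (n_i/n_T)P, K_p = p_B1 p_B2 / (p_A2 p_A1).
This yields a degree-2 equation in X; solving on (0,1), X = 0.362.

X = 0.362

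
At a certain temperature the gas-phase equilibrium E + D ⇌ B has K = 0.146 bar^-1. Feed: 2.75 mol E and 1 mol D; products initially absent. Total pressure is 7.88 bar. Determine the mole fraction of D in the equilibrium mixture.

Take 1 mol D as basis and let X be its fractional conversion, so ξ = X.
Mole table: n_E = 2.75 − X; n_D = 1 − X; n_B = X.
Summing: n_T = 3.75 − X.
y_i = n_i/n_T, p_i = y_i·P. K = p_B / (p_E p_D).
Equating to 0.146 bar^-1 and solving on 0 < X < 1: X = 0.445.
Then n_D = 0.555, n_T = 3.3, so y_D = 0.168.

y_D = 0.168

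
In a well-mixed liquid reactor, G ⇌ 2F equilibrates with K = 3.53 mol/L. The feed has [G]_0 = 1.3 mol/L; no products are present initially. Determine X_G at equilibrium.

Let X = conversion of G; extent ξ = 1.3·X mol/L.
Concentrations: [G] = 1.3 − 1.3X; [F] = 2.6X.
K = [F]^2 / ([G]).
Setting equal to 3.53 and solving for X on (0,1) gives X = 0.552.

X = 0.552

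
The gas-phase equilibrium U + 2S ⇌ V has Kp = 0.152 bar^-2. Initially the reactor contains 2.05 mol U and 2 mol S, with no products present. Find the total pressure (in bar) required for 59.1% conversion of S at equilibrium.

Let X = conversion of S (basis 2 mol S); extent of reaction ξ = X.
At extent ξ: n_U = 2.05 − X; n_S = 2 − 2X; n_V = X.
Summing: n_T = 4.05 − 2X.
Kp = p_V / (p_U p_S^2) with p_i = (n_i/n_T)·P.
At X = 0.591: the mole-fraction product g(X) = Π y_i^ν_i = 4.979. Since Kp = g(X)·P^{-2}, P = (g/Kp)^(1/2) = (4.979/0.152)^(1/2) = 5.72 bar.

P = 5.72 bar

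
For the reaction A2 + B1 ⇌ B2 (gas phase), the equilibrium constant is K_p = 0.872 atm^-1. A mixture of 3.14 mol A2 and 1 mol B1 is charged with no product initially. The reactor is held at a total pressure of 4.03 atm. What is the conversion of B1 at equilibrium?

X = 0.713

Basis: 1 mol B1 initially; let X = conversion of B1. Extent ξ = X.
Species balance: n_A2 = 3.14 − X; n_B1 = 1 − X; n_B2 = X.
n_T = Σnᵢ = 4.14 − X.
With p_i = (n_i/n_T)P, K_p = p_B2 / (p_A2 p_B1).
Substituting and setting equal to 0.872 atm^-1 gives a polynomial in X; the root in (0,1) is X = 0.713.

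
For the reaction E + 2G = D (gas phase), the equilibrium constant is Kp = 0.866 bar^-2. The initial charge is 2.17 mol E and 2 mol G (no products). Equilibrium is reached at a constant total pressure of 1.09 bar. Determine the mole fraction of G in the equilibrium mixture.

y_G = 0.393

Let X = conversion of G (basis 2 mol G); extent of reaction ξ = X.
Moles: n_E = 2.17 − X; n_G = 2 − 2X; n_D = X.
Total moles n_T = 4.17 − 2X.
With p_i = (n_i/n_T)P, Kp = p_D / (p_E p_G^2).
Equating to 0.866 bar^-2 and solving on 0 < X < 1: X = 0.298.
Then n_G = 1.4, n_T = 3.57, so y_G = 0.393.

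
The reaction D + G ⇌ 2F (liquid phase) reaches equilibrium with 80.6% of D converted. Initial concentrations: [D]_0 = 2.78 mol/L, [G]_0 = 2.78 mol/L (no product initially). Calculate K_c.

K_c = 69

Let X = conversion of D.
Concentrations: [D] = 2.78 − 2.78X; [G] = 2.78 − 2.78X; [F] = 5.56X.
At X = 0.806: [D] = 0.539, [G] = 0.539, [F] = 4.48.
K_c = [F]^2 / ([D] [G]) = 69.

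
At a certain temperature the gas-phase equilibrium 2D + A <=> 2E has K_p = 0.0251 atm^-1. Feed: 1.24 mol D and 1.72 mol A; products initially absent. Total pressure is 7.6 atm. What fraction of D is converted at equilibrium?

Let X = conversion of D (basis 1.24 mol D); extent of reaction ξ = 0.62X.
Moles: n_D = 1.24 − 1.24X; n_A = 1.72 − 0.62X; n_E = 1.24X.
Summing: n_T = 2.96 − 0.62X.
Mole fractions y_i = n_i/n_T; K_p = p_E^2 / (p_D^2 p_A) with p_i = y_i·P.
Equating to 0.0251 atm^-1 and solving on 0 < X < 1: X = 0.246.

X = 0.246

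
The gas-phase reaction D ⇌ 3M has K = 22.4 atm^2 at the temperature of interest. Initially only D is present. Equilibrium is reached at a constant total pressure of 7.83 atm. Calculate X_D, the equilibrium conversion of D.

Let X = conversion of D (basis 1 mol D); extent of reaction ξ = X.
At extent ξ: n_D = 1 − X; n_M = 3X.
Total moles n_T = 1 + 2X.
y_i = n_i/n_T, p_i = y_i·P. K = p_M^3 / (p_D).
Setting this equal to 22.4 atm^2 and taking the physical root (0 < X < 1) gives X = 0.288.

X = 0.288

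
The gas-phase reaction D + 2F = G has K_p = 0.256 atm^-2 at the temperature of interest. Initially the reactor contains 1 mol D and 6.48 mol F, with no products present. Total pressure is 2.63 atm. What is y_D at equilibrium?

Let X = conversion of D (basis 1 mol D); extent of reaction ξ = X.
At extent ξ: n_D = 1 − X; n_F = 6.48 − 2X; n_G = X.
Total moles n_T = 7.48 − 2X.
Mole fractions y_i = n_i/n_T; K_p = p_G / (p_D p_F^2) with p_i = y_i·P.
Substituting and setting equal to 0.256 atm^-2 gives a polynomial in X; the root in (0,1) is X = 0.557.
Then n_D = 0.443, n_T = 6.37, so y_D = 0.070.

y_D = 0.070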